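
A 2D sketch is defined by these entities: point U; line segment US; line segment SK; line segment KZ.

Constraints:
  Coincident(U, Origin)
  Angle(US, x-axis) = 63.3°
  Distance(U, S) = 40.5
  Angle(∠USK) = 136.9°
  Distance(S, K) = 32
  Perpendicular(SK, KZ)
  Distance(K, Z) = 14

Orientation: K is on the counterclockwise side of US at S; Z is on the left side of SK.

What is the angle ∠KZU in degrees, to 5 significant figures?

102.52°

∠USK = 136.9°, so SK runs at 63.3° + (180° − 136.9°) = 106.40° from the x-axis; with |SK| = 32.0, K = S + 32.0·(cos 106.40°, sin 106.40°) = (9.1625, 66.880). SK ⟂ KZ; with |KZ| = 14.0 on the left of SK, Z = K + 14.0·(-0.95931, -0.28234) = (-4.2679, 62.927). Then cos ∠KZU = ZK·ZU / (|ZK||ZU|), giving 102.52°.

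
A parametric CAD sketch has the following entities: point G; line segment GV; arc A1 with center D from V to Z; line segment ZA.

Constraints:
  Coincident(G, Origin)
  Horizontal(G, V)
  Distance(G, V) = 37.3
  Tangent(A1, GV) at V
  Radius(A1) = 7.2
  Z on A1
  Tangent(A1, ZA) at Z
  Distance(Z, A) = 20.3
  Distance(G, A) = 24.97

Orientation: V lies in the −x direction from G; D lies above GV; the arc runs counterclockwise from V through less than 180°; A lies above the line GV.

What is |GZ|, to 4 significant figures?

32.12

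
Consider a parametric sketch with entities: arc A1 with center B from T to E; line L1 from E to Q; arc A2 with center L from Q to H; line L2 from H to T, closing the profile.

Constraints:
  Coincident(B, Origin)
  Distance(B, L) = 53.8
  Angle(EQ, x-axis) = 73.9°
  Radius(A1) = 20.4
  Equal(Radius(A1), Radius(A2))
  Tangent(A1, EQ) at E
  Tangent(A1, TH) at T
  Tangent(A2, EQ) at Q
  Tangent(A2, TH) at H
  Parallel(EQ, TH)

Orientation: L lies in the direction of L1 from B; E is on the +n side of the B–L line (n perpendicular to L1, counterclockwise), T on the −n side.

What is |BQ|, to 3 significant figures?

57.5

Tangency of A1 to both parallel lines with radius 20.4 puts E and T at B ± 20.4·n: E = (-19.6, 5.66), T = (19.6, -5.66). Equal radii place Q and H the same way about L: Q = L + 20.4·n = (-4.68, 57.3), H = L − 20.4·n = (34.5, 46.0). Then |BQ| = |Q − B| = 57.5.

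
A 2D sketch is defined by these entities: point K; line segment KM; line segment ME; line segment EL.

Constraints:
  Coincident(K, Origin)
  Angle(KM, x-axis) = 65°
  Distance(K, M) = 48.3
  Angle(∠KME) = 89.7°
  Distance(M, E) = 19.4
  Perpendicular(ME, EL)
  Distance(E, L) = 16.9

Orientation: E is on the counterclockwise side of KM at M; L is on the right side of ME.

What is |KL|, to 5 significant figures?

67.953

K is at the origin; KM runs at 65.0° with length 48.3, so M = 48.3·(cos 65.0°, sin 65.0°) = (20.412, 43.775). ∠KME = 89.7°, so ME runs at 65.0° + (180° − 89.7°) = 155.30° from the x-axis; with |ME| = 19.4, E = M + 19.4·(cos 155.30°, sin 155.30°) = (2.7874, 51.881). ME is perpendicular to EL; with |EL| = 16.9 on the right of ME, L = E + 16.9·(0.41787, 0.90851) = (9.8494, 67.235). Then |KL| = |L − K| = 67.953.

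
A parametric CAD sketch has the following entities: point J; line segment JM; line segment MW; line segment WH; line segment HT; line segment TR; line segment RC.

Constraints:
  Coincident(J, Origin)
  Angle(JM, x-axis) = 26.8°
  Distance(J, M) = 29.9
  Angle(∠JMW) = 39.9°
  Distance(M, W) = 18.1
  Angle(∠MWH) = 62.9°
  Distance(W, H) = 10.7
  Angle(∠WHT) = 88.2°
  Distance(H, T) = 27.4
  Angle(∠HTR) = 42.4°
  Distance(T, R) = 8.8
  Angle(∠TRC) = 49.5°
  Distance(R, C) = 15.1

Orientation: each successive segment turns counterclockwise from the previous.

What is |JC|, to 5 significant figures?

34.001

J is at the origin; JM runs at 26.8° with length 29.9, so M = (26.688, 13.481). ∠JMW = 39.9° gives MW at 166.90° from the x-axis; with |MW| = 18.1, W = (9.0594, 17.584). ∠MWH = 62.9° gives WH at -76.000° from the x-axis; with |WH| = 10.7, H = (11.648, 7.2015). ∠WHT = 88.2° gives HT at 15.800° from the x-axis; with |HT| = 27.4, T = (38.013, 14.662). ∠HTR = 42.4° gives TR at 153.40° from the x-axis; with |TR| = 8.8, R = (30.144, 18.602). ∠TRC = 49.5° gives RC at -76.100° from the x-axis; with |RC| = 15.1, C = (33.772, 3.9444). Then |JC| = |C − J| = 34.001.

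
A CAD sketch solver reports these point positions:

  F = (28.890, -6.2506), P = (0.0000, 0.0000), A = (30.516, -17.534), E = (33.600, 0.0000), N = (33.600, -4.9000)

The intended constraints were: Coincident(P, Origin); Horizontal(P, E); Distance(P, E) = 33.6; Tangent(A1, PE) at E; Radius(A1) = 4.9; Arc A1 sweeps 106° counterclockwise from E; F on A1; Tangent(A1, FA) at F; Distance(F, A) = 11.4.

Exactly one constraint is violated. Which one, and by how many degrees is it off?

Tangent(A1, FA) at F — off by 7.80°.

P = (0.00, 0.00) ✓; P.y = 0.00, E.y = 0.00 ✓; |PE| = 33.60 ✓; ∠(NE, EP) = 90.00° ✓; |NE| = 4.900 ✓; bearing(N→F) − bearing(N→E) = 106.0° ✓; |NF| = 4.900 ✓; ∠(NF, FA) = 97.80° ✗; |FA| = 11.40 ✓.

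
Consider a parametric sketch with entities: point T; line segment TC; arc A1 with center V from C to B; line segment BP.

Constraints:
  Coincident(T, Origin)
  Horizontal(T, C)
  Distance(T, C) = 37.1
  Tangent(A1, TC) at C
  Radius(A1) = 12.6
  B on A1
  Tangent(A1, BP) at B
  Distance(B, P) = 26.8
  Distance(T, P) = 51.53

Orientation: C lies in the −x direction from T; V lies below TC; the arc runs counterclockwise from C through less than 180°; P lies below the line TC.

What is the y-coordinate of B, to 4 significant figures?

-20.34

T is at the origin; TC is horizontal with |TC| = 37.1 and C on the −x side, so C = (-37.10, 0.000). Tangency of A1 to TC means the radius VC is perpendicular to TC, so V = C + (0, -12.6) = (-37.10, -12.60). Since VB ⟂ BP (tangency), |VP| = √(12.6² + 26.8²) = 29.61 regardless of where B sits on A1. So P lies on both circle(T, 51.53) and circle(V, 29.61); the below-TC intersection is P = (-30.57, -41.48). B is the foot of the tangent from P: B = (-47.04, -20.34).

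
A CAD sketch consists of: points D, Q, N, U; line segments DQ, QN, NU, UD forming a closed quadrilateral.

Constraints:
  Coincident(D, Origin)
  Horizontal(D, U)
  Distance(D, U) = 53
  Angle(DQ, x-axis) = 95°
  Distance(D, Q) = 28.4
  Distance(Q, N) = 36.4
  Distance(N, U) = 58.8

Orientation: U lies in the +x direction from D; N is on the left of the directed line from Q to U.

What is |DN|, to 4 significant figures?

57.68

D is at the origin; D and U share the same y with |DU| = 53.0 and U in +x, so U = (53.0, 0). DQ runs at 95.0° with |DQ| = 28.4, so Q = (-2.475, 28.29). N is determined by |QN| = 36.4 and |NU| = 58.8 together: it lies at the intersection of circle(Q, 36.4) and circle(U, 58.8). With |QU| = 62.27, the foot of the radical line on QU is 14.01 from Q and the perpendicular offset is √(36.4² − 14.01²) = 33.59. Taking the left-of-QU solution: N = (25.27, 51.85).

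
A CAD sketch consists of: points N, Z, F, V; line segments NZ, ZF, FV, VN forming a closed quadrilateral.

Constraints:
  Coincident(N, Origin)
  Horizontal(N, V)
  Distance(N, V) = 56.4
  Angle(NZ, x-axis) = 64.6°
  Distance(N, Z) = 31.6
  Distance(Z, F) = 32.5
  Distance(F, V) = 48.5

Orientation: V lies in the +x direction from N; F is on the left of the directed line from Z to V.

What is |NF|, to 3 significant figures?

61.6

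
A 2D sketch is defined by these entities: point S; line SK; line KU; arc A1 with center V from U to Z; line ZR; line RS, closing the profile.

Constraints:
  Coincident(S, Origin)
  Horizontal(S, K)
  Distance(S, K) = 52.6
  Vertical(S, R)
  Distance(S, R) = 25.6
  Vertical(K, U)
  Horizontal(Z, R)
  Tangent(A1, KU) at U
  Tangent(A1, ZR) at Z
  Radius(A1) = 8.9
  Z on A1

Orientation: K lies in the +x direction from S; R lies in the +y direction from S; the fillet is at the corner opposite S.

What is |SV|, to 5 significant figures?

46.782

S is at the origin; S and K share the same y with |SK| = 52.6 and K on the +x side, so K = (52.600, 0.0000). S and R share the same x with |SR| = 25.6 and R on the +y side, so R = (0.0000, 25.600). The virtual corner opposite S is at (52.600, 25.600). The tangent condition forces VU to be normal to KU and tangency of A1 to ZR means the radius VZ is perpendicular to ZR, with radius 8.9, so the center V sits 8.9 in from both sides at V = (43.700, 16.700). Then |SV| = |V − S| = 46.782.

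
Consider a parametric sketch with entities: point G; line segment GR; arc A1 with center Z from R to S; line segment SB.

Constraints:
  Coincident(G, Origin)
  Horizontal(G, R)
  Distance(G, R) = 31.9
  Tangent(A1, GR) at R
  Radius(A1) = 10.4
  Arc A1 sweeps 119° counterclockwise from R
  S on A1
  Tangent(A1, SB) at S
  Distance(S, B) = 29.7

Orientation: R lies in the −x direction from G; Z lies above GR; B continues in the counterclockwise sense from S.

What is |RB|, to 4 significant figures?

41.76

G is at the origin; GR is horizontal with |GR| = 31.9 and R on the −x side, so R = (-31.90, 0.000). The tangent condition forces ZR to be normal to GR, so Z = R + (0, 10.4) = (-31.90, 10.40). On A1, R sits at bearing -90° from Z; a 119° counterclockwise sweep puts S at bearing 29°, so S = Z + 10.4·(cos 29°, sin 29°) = (-22.80, 15.44). The tangent condition forces ZS to be normal to SB, so SB runs along (−sin 29°, cos 29°); with |SB| = 29.7, B = (-37.20, 41.42). Then |RB| = |B − R| = 41.76.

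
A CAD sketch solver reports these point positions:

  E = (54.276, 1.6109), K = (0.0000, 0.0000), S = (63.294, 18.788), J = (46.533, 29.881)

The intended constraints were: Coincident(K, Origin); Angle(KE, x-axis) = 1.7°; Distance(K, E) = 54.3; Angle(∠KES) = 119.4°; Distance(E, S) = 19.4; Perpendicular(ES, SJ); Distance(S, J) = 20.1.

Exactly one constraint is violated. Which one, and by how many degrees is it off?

Perpendicular(ES, SJ) — off by 5.80°.

K = (0.00, 0.00) ✓; KE at 1.700° ✓; |KE| = 54.30 ✓; ∠KES = 119.4° ✓; |ES| = 19.40 ✓; ∠(ES, SJ) = 84.20° ✗; |SJ| = 20.10 ✓.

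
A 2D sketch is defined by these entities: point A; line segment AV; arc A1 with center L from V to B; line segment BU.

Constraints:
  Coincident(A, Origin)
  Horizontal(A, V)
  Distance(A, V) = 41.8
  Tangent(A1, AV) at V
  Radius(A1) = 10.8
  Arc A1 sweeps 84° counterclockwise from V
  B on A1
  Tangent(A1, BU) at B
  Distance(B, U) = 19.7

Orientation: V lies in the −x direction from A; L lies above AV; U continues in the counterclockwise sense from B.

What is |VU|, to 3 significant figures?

31.9

On A1, V sits at bearing -90° from L; an 84° counterclockwise sweep puts B at bearing -6°, so B = L + 10.8·(cos -6°, sin -6°) = (-31.1, 9.67). The tangent condition forces LB to be normal to BU, so BU runs along (−sin -6°, cos -6°); with |BU| = 19.7, U = (-29.0, 29.3). Then |VU| = |U − V| = 31.9.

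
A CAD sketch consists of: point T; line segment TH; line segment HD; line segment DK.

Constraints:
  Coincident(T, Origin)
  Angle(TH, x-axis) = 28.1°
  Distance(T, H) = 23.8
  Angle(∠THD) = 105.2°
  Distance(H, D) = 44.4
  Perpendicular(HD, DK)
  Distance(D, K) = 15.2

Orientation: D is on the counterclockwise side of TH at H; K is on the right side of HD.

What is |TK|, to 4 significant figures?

63.41

T is at the origin; TH runs at 28.1° with length 23.8, so H = 23.8·(cos 28.1°, sin 28.1°) = (20.99, 11.21). ∠THD = 105.2°, so HD runs at 28.1° + (180° − 105.2°) = 102.9° from the x-axis; with |HD| = 44.4, D = H + 44.4·(cos 102.9°, sin 102.9°) = (11.08, 54.49). The perpendicularity gives DK at right angles to HD; with |DK| = 15.2 on the right of HD, K = D + 15.2·(0.9748, 0.2233) = (25.90, 57.88). Then |TK| = |K − T| = 63.41.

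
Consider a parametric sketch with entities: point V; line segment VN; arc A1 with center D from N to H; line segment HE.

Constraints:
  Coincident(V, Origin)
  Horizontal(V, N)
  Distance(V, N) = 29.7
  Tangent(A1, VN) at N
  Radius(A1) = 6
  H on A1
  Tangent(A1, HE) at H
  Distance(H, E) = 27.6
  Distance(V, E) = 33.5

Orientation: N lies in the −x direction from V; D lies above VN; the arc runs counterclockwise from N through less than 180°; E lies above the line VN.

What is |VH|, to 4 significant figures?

24.37

V is at the origin; V and N share the same y with |VN| = 29.7 and N on the −x side, so N = (-29.70, 0.000). A1 meets VN tangentially, so DN is at right angles to VN, so D = N + (0, 6) = (-29.70, 6.000). Since DH ⟂ HE (tangency), |DE| = √(6.0² + 27.6²) = 28.24 regardless of where H sits on A1. So E lies on both circle(V, 33.5) and circle(D, 28.24); the above-VN intersection is E = (-14.85, 30.03). H is the foot of the tangent from E: H = (-24.04, 4.002).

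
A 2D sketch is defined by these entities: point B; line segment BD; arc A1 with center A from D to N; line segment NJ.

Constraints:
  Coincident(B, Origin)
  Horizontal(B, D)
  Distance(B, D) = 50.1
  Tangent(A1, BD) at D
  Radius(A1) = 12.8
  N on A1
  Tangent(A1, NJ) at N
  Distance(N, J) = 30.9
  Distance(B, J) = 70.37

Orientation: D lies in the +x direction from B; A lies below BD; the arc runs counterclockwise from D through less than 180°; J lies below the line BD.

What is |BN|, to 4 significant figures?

43.07

B is at the origin; B and D share the same y with |BD| = 50.1 and D on the +x side, so D = (50.10, 0.000). A1 meets BD tangentially, so AD is at right angles to BD, so A = D + (0, -12.8) = (50.10, -12.80). Since AN ⟂ NJ (tangency), |AJ| = √(12.8² + 30.9²) = 33.45 regardless of where N sits on A1. So J lies on both circle(B, 70.37) and circle(A, 33.45); the below-BD intersection is J = (53.16, -46.11). N is the foot of the tangent from J: N = (38.77, -18.76).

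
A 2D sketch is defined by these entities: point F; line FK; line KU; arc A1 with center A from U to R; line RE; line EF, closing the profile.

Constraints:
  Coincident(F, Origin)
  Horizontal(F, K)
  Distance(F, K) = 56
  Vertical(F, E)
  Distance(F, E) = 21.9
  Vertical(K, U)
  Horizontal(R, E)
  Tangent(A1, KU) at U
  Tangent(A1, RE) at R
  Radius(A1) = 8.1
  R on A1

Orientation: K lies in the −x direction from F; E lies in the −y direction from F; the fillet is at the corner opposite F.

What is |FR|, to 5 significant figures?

52.669

F is at the origin; F and K share the same y with |FK| = 56.0 and K on the −x side, so K = (-56.000, 0.0000). F and E share the same x with |FE| = 21.9 and E on the −y side, so E = (0.0000, -21.900). The virtual corner opposite F is at (-56.000, -21.900). The tangent condition forces AU to be normal to KU and since A1 is tangent to RE there, AR ⟂ RE, with radius 8.1, so the center A sits 8.1 in from both sides at A = (-47.900, -13.800). That places the tangent points at U = (-56.000, -13.800) on KU and R = (-47.900, -21.900) on RE. Then |FR| = |R − F| = 52.669.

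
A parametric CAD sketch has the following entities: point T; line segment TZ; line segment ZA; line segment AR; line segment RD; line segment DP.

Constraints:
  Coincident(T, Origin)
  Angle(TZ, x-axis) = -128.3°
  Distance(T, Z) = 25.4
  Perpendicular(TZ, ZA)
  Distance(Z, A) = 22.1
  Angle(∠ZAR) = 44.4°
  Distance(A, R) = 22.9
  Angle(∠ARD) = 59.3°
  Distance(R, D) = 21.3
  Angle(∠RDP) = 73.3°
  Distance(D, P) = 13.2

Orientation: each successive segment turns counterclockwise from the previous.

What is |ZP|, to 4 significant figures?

14.44

∠ARD = 59.3° gives RD at -142.0° from the x-axis; with |RD| = 21.3, D = (-18.09, -24.03). ∠RDP = 73.3° gives DP at -35.30° from the x-axis; with |DP| = 13.2, P = (-7.320, -31.66). Then |ZP| = |P − Z| = 14.44.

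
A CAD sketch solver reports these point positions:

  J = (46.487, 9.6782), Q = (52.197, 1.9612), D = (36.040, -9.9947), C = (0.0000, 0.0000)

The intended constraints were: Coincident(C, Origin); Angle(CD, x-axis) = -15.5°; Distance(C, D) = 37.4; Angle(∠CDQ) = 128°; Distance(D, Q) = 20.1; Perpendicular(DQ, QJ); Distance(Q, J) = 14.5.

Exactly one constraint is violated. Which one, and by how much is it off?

Distance(Q, J) = 14.5 — off by 4.90.

C = (0.00, 0.00) ✓; CD at -15.50° ✓; |CD| = 37.40 ✓; ∠CDQ = 128.0° ✓; |DQ| = 20.10 ✓; ∠(DQ, QJ) = 90.00° ✓; |QJ| = 9.600 ✗.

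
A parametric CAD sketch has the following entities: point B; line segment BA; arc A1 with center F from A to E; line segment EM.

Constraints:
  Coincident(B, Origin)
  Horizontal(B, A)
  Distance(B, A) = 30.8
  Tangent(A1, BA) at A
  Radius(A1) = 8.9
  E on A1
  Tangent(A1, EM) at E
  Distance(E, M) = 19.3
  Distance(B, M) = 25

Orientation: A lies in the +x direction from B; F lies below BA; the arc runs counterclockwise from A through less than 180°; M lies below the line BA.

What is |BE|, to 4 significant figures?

23.53

B is at the origin; B and A share the same y with |BA| = 30.8 and A on the +x side, so A = (30.80, 0.000). Since A1 is tangent to BA there, FA ⟂ BA, so F = A + (0, -8.9) = (30.80, -8.900). Since FE ⟂ EM (tangency), |FM| = √(8.9² + 19.3²) = 21.25 regardless of where E sits on A1. So M lies on both circle(B, 25.0) and circle(F, 21.25); the below-BA intersection is M = (13.40, -21.11). E is the foot of the tangent from M: E = (23.11, -4.424).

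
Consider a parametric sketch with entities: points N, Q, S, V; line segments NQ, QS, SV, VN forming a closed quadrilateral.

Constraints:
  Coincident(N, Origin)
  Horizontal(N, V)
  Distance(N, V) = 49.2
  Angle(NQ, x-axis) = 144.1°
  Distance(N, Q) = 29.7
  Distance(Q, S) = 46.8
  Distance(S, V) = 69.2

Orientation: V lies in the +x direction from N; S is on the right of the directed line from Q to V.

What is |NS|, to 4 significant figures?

31.54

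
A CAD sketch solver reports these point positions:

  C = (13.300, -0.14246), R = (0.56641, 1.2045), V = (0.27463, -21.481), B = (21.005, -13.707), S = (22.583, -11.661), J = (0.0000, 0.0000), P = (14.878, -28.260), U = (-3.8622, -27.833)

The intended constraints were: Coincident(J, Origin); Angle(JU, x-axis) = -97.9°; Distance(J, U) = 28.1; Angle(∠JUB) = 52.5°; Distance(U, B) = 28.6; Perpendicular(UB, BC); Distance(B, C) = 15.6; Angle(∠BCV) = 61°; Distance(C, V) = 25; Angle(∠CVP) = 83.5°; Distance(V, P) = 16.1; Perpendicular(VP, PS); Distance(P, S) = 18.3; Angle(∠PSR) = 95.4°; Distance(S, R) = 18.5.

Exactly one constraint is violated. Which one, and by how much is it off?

Distance(S, R) = 18.5 — off by 7.00.

J = (0.00, 0.00) ✓; JU at -97.90° ✓; |JU| = 28.10 ✓; ∠JUB = 52.50° ✓; |UB| = 28.60 ✓; ∠(UB, BC) = 90.00° ✓; |BC| = 15.60 ✓; ∠BCV = 61.00° ✓; |CV| = 25.00 ✓; ∠CVP = 83.50° ✓; |VP| = 16.10 ✓; ∠(VP, PS) = 90.00° ✓; |PS| = 18.30 ✓; ∠PSR = 95.40° ✓; |SR| = 25.50 ✗.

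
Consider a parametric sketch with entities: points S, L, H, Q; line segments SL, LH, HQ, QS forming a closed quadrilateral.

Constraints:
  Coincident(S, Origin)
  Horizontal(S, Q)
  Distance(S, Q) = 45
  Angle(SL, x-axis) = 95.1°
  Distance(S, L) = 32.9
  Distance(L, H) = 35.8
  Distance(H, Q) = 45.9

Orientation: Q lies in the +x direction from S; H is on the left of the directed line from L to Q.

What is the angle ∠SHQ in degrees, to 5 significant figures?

53.009°

S is at the origin; S and Q share the same y with |SQ| = 45.0 and Q in +x, so Q = (45.0, 0). SL runs at 95.1° with |SL| = 32.9, so L = (-2.9246, 32.770). H is determined by |LH| = 35.8 and |HQ| = 45.9 together: it lies at the intersection of circle(L, 35.8) and circle(Q, 45.9). With |LQ| = 58.057, the foot of the radical line on LQ is 21.922 from L and the perpendicular offset is √(35.8² − 21.922²) = 28.303. Taking the left-of-LQ solution: H = (31.147, 43.760).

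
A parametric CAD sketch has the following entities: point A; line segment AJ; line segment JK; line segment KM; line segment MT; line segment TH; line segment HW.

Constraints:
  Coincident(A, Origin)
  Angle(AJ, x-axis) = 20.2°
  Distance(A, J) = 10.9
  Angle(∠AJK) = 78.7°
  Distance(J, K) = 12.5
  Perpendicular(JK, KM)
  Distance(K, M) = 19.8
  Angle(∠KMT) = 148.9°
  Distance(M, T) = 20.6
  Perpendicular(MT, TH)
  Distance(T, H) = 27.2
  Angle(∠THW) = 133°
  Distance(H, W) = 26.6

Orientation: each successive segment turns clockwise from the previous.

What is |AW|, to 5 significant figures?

31.963

MT is perpendicular to TH, so TH runs at 67.800°; with |TH| = 27.2, H = (-16.194, 21.318). ∠THW = 133.0° gives HW at 20.800° from the x-axis; with |HW| = 26.6, W = (8.6725, 30.764). Then |AW| = |W − A| = 31.963.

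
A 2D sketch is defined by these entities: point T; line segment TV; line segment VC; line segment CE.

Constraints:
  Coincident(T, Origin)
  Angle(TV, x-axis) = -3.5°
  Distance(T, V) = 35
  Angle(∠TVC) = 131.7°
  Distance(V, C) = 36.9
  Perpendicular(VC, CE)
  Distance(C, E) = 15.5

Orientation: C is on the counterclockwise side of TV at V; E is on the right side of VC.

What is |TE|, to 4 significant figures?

73.18

∠TVC = 131.7°, so VC runs at -3.5° + (180° − 131.7°) = 44.80° from the x-axis; with |VC| = 36.9, C = V + 36.9·(cos 44.80°, sin 44.80°) = (61.12, 23.86). The perpendicularity gives CE at right angles to VC; with |CE| = 15.5 on the right of VC, E = C + 15.5·(0.7046, -0.7096) = (72.04, 12.87). Then |TE| = |E − T| = 73.18.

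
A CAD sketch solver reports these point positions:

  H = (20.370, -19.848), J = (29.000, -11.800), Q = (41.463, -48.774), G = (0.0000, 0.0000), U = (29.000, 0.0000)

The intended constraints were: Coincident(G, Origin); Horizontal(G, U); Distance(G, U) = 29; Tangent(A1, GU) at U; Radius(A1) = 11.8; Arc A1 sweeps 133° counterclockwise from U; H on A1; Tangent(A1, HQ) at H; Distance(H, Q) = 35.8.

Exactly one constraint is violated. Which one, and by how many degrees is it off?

Tangent(A1, HQ) at H — off by 6.90°.

G = (0.00, 0.00) ✓; G.y = 0.00, U.y = 0.00 ✓; |GU| = 29.00 ✓; ∠(JU, UG) = 90.00° ✓; |JU| = 11.80 ✓; bearing(J→H) − bearing(J→U) = 133.0° ✓; |JH| = 11.80 ✓; ∠(JH, HQ) = 96.90° ✗; |HQ| = 35.80 ✓.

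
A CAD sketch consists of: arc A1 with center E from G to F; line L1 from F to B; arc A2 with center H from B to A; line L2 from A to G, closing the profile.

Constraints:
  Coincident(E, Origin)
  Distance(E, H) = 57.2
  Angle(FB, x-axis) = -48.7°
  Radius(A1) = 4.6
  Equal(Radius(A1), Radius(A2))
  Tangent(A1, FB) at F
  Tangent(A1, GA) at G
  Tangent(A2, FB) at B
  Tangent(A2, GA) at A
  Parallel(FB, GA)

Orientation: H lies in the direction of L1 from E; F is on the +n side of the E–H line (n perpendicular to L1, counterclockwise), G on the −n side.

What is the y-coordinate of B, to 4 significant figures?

-39.94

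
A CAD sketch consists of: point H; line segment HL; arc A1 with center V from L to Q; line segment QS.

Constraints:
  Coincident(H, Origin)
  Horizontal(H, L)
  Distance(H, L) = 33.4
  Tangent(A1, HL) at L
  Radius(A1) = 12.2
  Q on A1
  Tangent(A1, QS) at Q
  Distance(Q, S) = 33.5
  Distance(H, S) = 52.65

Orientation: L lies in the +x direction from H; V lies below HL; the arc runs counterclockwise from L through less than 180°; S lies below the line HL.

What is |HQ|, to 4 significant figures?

25.08

H is at the origin; HL is horizontal with |HL| = 33.4 and L on the +x side, so L = (33.40, 0.000). Tangency of A1 to HL means the radius VL is perpendicular to HL, so V = L + (0, -12.2) = (33.40, -12.20). Since VQ ⟂ QS (tangency), |VS| = √(12.2² + 33.5²) = 35.65 regardless of where Q sits on A1. So S lies on both circle(H, 52.65) and circle(V, 35.65); the below-HL intersection is S = (24.35, -46.68). Q is the foot of the tangent from S: Q = (21.25, -13.33).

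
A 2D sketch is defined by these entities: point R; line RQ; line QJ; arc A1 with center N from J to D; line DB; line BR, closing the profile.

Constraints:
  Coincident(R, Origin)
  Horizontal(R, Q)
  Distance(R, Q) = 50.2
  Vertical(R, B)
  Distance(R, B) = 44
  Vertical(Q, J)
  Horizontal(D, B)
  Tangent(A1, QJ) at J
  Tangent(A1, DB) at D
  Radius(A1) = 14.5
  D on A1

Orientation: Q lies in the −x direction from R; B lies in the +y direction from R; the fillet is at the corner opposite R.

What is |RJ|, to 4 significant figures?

58.23

R is at the origin; R and Q share the same y with |RQ| = 50.2 and Q on the −x side, so Q = (-50.20, 0.000). RB is vertical with |RB| = 44.0 and B on the +y side, so B = (0.000, 44.00). The virtual corner opposite R is at (-50.20, 44.00). Tangency of A1 to QJ means the radius NJ is perpendicular to QJ and tangency of A1 to DB means the radius ND is perpendicular to DB, with radius 14.5, so the center N sits 14.5 in from both sides at N = (-35.70, 29.50). That places the tangent points at J = (-50.20, 29.50) on QJ and D = (-35.70, 44.00) on DB. Then |RJ| = |J − R| = 58.23.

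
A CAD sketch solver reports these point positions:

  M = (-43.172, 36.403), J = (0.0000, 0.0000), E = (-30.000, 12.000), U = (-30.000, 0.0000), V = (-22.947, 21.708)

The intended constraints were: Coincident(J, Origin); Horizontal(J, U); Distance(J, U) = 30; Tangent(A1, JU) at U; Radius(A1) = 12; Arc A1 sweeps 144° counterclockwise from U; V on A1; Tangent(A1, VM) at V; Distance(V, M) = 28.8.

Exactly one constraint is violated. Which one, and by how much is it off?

Distance(V, M) = 28.8 — off by 3.80.

J = (0.00, 0.00) ✓; J.y = 0.00, U.y = 0.00 ✓; |JU| = 30.00 ✓; ∠(EU, UJ) = 90.00° ✓; |EU| = 12.00 ✓; bearing(E→V) − bearing(E→U) = 144.0° ✓; |EV| = 12.00 ✓; ∠(EV, VM) = 90.00° ✓; |VM| = 25.00 ✗.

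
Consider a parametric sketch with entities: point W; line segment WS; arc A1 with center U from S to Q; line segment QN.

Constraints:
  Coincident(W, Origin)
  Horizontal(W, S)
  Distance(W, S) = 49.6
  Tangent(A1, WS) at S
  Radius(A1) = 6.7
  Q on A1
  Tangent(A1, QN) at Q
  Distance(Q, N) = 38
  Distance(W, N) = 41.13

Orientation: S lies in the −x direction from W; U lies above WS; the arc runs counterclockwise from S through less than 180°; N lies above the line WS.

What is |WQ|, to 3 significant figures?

44.2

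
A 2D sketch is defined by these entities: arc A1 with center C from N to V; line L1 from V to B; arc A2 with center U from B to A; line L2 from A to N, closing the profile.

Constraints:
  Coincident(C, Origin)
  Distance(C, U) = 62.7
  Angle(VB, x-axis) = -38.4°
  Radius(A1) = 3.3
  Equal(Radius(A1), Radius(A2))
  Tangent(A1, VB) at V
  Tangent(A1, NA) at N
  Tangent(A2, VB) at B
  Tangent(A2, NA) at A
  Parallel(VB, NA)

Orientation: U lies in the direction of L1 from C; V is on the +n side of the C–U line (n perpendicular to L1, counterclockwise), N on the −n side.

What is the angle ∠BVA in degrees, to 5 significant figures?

6.0090°

Tangency of A1 to both parallel lines with radius 3.3 puts V and N at C ± 3.3·n: V = (2.0498, 2.5862), N = (-2.0498, -2.5862). Equal radii place B and A the same way about U: B = U + 3.3·n = (51.187, -36.360), A = U − 3.3·n = (47.088, -41.532). Then cos ∠BVA = VB·VA / (|VB||VA|), giving 6.0090°.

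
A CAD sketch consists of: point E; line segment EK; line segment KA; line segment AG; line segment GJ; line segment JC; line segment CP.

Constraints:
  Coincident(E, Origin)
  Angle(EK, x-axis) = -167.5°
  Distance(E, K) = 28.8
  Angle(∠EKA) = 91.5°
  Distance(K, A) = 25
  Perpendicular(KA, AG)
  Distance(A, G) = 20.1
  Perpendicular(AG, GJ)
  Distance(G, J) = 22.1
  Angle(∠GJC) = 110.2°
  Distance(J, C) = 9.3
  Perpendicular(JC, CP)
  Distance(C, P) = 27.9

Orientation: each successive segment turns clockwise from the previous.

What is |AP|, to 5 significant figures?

1.9450

∠GJC = 110.2° gives JC at -145.80° from the x-axis; with |JC| = 9.3, C = (-17.008, -3.7843). JC is perpendicular to CP, so CP runs at 124.20°; with |CP| = 27.9, P = (-32.690, 19.291). Then |AP| = |P − A| = 1.9450.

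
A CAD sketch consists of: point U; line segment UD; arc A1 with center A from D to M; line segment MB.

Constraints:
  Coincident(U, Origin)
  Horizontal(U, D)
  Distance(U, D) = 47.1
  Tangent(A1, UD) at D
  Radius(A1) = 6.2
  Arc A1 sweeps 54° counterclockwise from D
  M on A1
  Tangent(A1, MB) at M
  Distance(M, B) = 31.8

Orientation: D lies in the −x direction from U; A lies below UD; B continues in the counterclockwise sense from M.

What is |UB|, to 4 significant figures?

76.25

U is at the origin; UD is horizontal with |UD| = 47.1 and D on the −x side, so D = (-47.10, 0.000). The tangent condition forces AD to be normal to UD, so A = D + (0, -6.2) = (-47.10, -6.200). On A1, D sits at bearing 90° from A; a 54° counterclockwise sweep puts M at bearing 144°, so M = A + 6.2·(cos 144°, sin 144°) = (-52.12, -2.556). A1 meets MB tangentially, so AM is at right angles to MB, so MB runs along (−sin 144°, cos 144°); with |MB| = 31.8, B = (-70.81, -28.28). Then |UB| = |B − U| = 76.25.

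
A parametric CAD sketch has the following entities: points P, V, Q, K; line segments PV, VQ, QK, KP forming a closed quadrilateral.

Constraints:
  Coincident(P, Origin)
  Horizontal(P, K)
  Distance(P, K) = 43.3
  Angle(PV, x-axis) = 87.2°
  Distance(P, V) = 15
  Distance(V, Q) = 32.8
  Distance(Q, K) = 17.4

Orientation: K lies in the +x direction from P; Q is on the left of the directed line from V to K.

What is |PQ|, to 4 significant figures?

36.49

Checks: |VQ| = 32.80 ✓; |QK| = 17.40 ✓.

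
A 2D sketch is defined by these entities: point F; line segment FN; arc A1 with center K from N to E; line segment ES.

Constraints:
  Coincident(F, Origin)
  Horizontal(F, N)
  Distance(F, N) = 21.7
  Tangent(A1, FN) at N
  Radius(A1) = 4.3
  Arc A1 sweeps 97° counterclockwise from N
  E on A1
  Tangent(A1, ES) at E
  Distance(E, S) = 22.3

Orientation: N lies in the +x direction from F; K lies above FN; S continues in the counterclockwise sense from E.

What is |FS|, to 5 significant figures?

35.599

On A1, N sits at bearing -90° from K; a 97° counterclockwise sweep puts E at bearing 7°, so E = K + 4.3·(cos 7°, sin 7°) = (25.968, 4.8240). A1 meets ES tangentially, so KE is at right angles to ES, so ES runs along (−sin 7°, cos 7°); with |ES| = 22.3, S = (23.250, 26.958). Then |FS| = |S − F| = 35.599.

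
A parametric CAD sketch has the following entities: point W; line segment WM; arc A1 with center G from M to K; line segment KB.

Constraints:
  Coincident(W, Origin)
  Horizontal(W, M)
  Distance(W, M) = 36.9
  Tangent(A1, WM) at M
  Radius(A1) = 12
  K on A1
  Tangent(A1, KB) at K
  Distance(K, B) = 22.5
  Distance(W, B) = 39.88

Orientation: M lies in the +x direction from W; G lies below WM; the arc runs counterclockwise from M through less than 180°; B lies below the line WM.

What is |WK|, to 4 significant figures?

27.15

W is at the origin; WM is horizontal with |WM| = 36.9 and M on the +x side, so M = (36.90, 0.000). A1 meets WM tangentially, so GM is at right angles to WM, so G = M + (0, -12) = (36.90, -12.00). Since GK ⟂ KB (tangency), |GB| = √(12.0² + 22.5²) = 25.50 regardless of where K sits on A1. So B lies on both circle(W, 39.88) and circle(G, 25.50); the below-WM intersection is B = (22.41, -32.99). K is the foot of the tangent from B: K = (24.98, -10.63).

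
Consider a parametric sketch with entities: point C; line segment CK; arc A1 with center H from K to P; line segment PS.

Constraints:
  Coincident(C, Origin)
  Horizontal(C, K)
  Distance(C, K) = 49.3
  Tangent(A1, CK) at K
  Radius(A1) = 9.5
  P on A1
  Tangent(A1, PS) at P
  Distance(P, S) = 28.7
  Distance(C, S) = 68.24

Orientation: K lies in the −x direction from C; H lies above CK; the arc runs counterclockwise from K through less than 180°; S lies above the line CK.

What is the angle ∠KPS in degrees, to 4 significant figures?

119.4°

Checks: |HP| = 9.500 ✓; ∠(HP, PS) = 90.00° ✓; |PS| = 28.70 ✓; |CS| = 68.24 ✓.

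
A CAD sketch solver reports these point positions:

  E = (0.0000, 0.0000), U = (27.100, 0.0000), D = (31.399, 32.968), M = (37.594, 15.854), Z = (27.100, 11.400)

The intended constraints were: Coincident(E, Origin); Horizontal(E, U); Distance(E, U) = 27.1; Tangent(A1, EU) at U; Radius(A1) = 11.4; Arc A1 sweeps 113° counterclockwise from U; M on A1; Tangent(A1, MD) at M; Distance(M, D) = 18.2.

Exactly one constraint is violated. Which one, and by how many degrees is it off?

Tangent(A1, MD) at M — off by 3.10°.

E = (0.00, 0.00) ✓; E.y = 0.00, U.y = 0.00 ✓; |EU| = 27.10 ✓; ∠(ZU, UE) = 90.00° ✓; |ZU| = 11.40 ✓; bearing(Z→M) − bearing(Z→U) = 113.0° ✓; |ZM| = 11.40 ✓; ∠(ZM, MD) = 93.10° ✗; |MD| = 18.20 ✓.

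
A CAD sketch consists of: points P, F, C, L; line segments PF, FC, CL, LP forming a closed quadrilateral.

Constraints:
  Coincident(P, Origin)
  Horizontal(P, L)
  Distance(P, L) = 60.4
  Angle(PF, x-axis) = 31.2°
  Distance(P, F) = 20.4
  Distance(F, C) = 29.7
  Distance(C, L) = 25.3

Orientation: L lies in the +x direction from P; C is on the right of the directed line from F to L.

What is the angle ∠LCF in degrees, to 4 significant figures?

106.8°

Checks: P = (0.00, 0.00) ✓; |FC| = 29.70 ✓; |CL| = 25.30 ✓.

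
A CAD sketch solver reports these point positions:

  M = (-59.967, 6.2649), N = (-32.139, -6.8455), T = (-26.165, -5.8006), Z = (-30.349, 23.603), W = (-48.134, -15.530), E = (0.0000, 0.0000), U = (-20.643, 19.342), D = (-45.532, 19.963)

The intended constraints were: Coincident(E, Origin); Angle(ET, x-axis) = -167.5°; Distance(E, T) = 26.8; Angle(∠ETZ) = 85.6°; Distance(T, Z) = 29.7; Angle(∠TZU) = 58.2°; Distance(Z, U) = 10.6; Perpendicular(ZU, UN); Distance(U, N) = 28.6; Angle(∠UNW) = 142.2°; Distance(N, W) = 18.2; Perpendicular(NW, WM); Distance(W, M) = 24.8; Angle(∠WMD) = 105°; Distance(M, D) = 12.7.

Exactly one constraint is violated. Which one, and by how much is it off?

Distance(M, D) = 12.7 — off by 7.20.

E = (0.00, 0.00) ✓; ET at -167.5° ✓; |ET| = 26.80 ✓; ∠ETZ = 85.60° ✓; |TZ| = 29.70 ✓; ∠TZU = 58.20° ✓; |ZU| = 10.60 ✓; ∠(ZU, UN) = 90.00° ✓; |UN| = 28.60 ✓; ∠UNW = 142.2° ✓; |NW| = 18.20 ✓; ∠(NW, WM) = 90.00° ✓; |WM| = 24.80 ✓; ∠WMD = 105.0° ✓; |MD| = 19.90 ✗.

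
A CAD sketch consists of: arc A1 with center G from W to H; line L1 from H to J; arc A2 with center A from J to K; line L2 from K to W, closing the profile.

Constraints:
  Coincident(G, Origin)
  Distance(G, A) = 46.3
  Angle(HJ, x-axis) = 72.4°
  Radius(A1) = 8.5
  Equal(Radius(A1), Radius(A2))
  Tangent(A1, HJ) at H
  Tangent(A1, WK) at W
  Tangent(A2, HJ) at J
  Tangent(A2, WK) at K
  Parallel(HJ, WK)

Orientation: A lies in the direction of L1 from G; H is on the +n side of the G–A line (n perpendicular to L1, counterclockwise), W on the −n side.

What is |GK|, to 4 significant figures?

47.07

The slot axis is L1's direction at 72.4°, so u = (cos 72.4°, sin 72.4°) = (0.3024, 0.9532) and n = (−sin 72.4°, cos 72.4°) = (-0.9532, 0.3024). G is at the origin and A lies 46.3 along u from G, so A = 46.3·u = (14.00, 44.13). Tangency of A1 to both parallel lines with radius 8.5 puts H and W at G ± 8.5·n: H = (-8.102, 2.570), W = (8.102, -2.570). Equal radii place J and K the same way about A: J = A + 8.5·n = (5.898, 46.70), K = A − 8.5·n = (22.10, 41.56). Then |GK| = |K − G| = 47.07.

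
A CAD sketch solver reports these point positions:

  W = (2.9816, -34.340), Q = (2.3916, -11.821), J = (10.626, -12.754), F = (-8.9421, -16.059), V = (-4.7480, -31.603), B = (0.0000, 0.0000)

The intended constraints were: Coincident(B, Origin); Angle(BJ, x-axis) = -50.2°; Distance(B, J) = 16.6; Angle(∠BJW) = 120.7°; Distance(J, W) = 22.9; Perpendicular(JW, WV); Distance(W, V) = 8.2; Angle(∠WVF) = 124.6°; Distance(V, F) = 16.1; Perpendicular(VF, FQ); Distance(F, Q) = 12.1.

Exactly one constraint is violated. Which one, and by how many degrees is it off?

Perpendicular(VF, FQ) — off by 5.40°.

B = (0.00, 0.00) ✓; BJ at -50.20° ✓; |BJ| = 16.60 ✓; ∠BJW = 120.7° ✓; |JW| = 22.90 ✓; ∠(JW, WV) = 90.00° ✓; |WV| = 8.200 ✓; ∠WVF = 124.6° ✓; |VF| = 16.10 ✓; ∠(VF, FQ) = 84.60° ✗; |FQ| = 12.10 ✓.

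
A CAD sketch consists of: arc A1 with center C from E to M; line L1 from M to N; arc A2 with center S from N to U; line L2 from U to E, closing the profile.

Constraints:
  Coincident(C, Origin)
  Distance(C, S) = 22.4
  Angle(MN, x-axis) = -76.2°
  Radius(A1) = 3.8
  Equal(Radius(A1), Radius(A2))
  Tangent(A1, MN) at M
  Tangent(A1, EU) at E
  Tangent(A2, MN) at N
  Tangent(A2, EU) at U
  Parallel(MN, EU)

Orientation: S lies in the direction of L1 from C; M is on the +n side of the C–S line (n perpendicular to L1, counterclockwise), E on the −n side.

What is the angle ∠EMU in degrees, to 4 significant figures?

71.26°

The slot axis is L1's direction at -76.2°, so u = (cos -76.2°, sin -76.2°) = (0.2385, -0.9711) and n = (−sin -76.2°, cos -76.2°) = (0.9711, 0.2385). C is at the origin and S lies 22.4 along u from C, so S = 22.4·u = (5.343, -21.75). Tangency of A1 to both parallel lines with radius 3.8 puts M and E at C ± 3.8·n: M = (3.690, 0.9064), E = (-3.690, -0.9064). Equal radii place N and U the same way about S: N = S + 3.8·n = (9.033, -20.85), U = S − 3.8·n = (1.653, -22.66). Then cos ∠EMU = ME·MU / (|ME||MU|), giving 71.26°.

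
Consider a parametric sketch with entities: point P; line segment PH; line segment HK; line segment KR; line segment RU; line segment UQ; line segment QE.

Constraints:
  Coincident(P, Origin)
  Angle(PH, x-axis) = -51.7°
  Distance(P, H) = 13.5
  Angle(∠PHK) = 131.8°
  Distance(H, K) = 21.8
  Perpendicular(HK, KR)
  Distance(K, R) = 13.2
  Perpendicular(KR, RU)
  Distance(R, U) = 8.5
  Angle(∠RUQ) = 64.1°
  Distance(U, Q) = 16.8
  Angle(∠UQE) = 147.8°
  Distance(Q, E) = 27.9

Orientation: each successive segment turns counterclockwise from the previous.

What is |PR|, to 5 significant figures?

30.957

P is at the origin; PH runs at -51.7° with length 13.5, so H = (8.3670, -10.594). ∠PHK = 131.8° gives HK at -3.5000° from the x-axis; with |HK| = 21.8, K = (30.126, -11.925). HK is perpendicular to KR, so KR runs at 86.500°; with |KR| = 13.2, R = (30.932, 1.2500). Then |PR| = |R − P| = 30.957.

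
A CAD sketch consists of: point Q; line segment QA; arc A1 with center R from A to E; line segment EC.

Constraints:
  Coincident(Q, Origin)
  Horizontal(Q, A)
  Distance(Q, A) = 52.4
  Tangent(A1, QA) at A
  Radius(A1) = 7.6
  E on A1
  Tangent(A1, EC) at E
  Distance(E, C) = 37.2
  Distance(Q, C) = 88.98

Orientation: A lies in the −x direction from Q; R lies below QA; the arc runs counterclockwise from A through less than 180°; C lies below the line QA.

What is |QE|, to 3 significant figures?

57.7

Q is at the origin; QA is horizontal with |QA| = 52.4 and A on the −x side, so A = (-52.4, 0.00). The tangent condition forces RA to be normal to QA, so R = A + (0, -7.6) = (-52.4, -7.60). Since RE ⟂ EC (tangency), |RC| = √(7.6² + 37.2²) = 38.0 regardless of where E sits on A1. So C lies on both circle(Q, 88.98) and circle(R, 38.0); the below-QA intersection is C = (-84.5, -27.9). E is the foot of the tangent from C: E = (-57.7, -2.12).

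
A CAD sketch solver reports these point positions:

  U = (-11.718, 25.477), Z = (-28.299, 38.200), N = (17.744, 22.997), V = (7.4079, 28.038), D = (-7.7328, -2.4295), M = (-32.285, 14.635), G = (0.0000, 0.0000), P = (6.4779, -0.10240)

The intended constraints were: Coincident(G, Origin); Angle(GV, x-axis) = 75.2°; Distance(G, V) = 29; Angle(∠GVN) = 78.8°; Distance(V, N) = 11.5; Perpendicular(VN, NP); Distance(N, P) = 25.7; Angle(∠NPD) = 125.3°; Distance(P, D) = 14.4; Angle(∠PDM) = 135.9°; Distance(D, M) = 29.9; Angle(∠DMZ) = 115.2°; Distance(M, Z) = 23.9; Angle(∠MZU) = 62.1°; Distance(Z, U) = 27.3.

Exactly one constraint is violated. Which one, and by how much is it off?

Distance(Z, U) = 27.3 — off by 6.40.

G = (0.00, 0.00) ✓; GV at 75.20° ✓; |GV| = 29.00 ✓; ∠GVN = 78.80° ✓; |VN| = 11.50 ✓; ∠(VN, NP) = 90.00° ✓; |NP| = 25.70 ✓; ∠NPD = 125.3° ✓; |PD| = 14.40 ✓; ∠PDM = 135.9° ✓; |DM| = 29.90 ✓; ∠DMZ = 115.2° ✓; |MZ| = 23.90 ✓; ∠MZU = 62.10° ✓; |ZU| = 20.90 ✗.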